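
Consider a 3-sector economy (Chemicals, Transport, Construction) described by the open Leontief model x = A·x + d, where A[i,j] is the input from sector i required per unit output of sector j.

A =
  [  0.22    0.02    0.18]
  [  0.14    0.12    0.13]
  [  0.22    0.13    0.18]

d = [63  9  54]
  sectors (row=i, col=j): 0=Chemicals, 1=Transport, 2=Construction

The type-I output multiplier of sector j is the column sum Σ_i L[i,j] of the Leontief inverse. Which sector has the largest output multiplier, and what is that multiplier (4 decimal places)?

Form M = I − A:
  [  0.78   -0.02   -0.18]
  [ -0.14    0.88   -0.13]
  [ -0.22   -0.13    0.82]
Leontief inverse L = M⁻¹:
  [  1.3854    0.0782    0.3165]
  [  0.2819    1.1795    0.2489]
  [  0.4164    0.2080    1.3439]
Total output x = L · d:
  x_0 = 1.3854·63 + 0.0782·9 + 0.3165·54 = 105.0738
  x_1 = 0.2819·63 + 1.1795·9 + 0.2489·54 = 41.8158
  x_2 = 0.4164·63 + 0.2080·9 + 1.3439·54 = 100.6735
Output multipliers (column sums of L):
  Chemicals: 2.0837
  Transport: 1.4658
  Construction: 1.9093

Chemicals (2.0837)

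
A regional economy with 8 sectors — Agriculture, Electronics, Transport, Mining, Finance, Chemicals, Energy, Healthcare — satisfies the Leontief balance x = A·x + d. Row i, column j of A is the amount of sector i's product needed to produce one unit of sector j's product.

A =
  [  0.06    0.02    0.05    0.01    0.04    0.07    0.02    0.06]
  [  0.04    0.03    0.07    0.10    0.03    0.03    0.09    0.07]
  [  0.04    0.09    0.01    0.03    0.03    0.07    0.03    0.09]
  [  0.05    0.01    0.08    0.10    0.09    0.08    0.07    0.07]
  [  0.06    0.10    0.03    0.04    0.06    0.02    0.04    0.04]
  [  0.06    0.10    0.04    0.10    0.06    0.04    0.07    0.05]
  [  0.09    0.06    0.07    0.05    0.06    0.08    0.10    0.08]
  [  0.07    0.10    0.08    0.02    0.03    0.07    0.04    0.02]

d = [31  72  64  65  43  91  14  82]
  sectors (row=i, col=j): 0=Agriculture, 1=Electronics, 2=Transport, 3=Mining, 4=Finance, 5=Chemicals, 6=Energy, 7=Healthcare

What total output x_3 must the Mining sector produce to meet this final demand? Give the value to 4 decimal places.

Form M = I − A:
  [  0.94   -0.02   -0.05   -0.01   -0.04   -0.07   -0.02   -0.06]
  [ -0.04    0.97   -0.07   -0.10   -0.03   -0.03   -0.09   -0.07]
  [ -0.04   -0.09    0.99   -0.03   -0.03   -0.07   -0.03   -0.09]
  [ -0.05   -0.01   -0.08    0.90   -0.09   -0.08   -0.07   -0.07]
  [ -0.06   -0.10   -0.03   -0.04    0.94   -0.02   -0.04   -0.04]
  [ -0.06   -0.10   -0.04   -0.10   -0.06    0.96   -0.07   -0.05]
  [ -0.09   -0.06   -0.07   -0.05   -0.06   -0.08    0.90   -0.08]
  [ -0.07   -0.10   -0.08   -0.02   -0.03   -0.07   -0.04    0.98]
Leontief inverse L = M⁻¹:
  [  1.0949    0.0610    0.0804    0.0411    0.0679    0.1036    0.0516    0.0940]
  [  0.0919    1.0832    0.1189    0.1486    0.0748    0.0839    0.1412    0.1234]
  [  0.0823    0.1361    1.0520    0.0732    0.0643    0.1101    0.0734    0.1308]
  [  0.1106    0.0772    0.1342    1.1573    0.1435    0.1399    0.1277    0.1307]
  [  0.1010    0.1419    0.0697    0.0808    1.0943    0.0593    0.0820    0.0829]
  [  0.1166    0.1564    0.0953    0.1581    0.1098    1.0962    0.1287    0.1093]
  [  0.1554    0.1297    0.1291    0.1093    0.1134    0.1438    1.1630    0.1454]
  [  0.1143    0.1484    0.1207    0.0659    0.0666    0.1138    0.0859    1.0693]
Total output x = L · d:
  x_0 = 1.0949·31 + 0.0610·72 + 0.0804·64 + 0.0411·65 + 0.0679·43 + 0.1036·91 + 0.0516·14 + 0.0940·82 = 66.9339
  x_1 = 0.0919·31 + 1.0832·72 + 0.1189·64 + 0.1486·65 + 0.0748·43 + 0.0839·91 + 0.1412·14 + 0.1234·82 = 121.0514
  x_2 = 0.0823·31 + 0.1361·72 + 1.0520·64 + 0.0732·65 + 0.0643·43 + 0.1101·91 + 0.0734·14 + 0.1308·82 = 108.9669
  x_3 = 0.1106·31 + 0.0772·72 + 0.1342·64 + 1.1573·65 + 0.1435·43 + 0.1399·91 + 0.1277·14 + 0.1307·82 = 124.2072
  x_4 = 0.1010·31 + 0.1419·72 + 0.0697·64 + 0.0808·65 + 1.0943·43 + 0.0593·91 + 0.0820·14 + 0.0829·82 = 83.4568
  x_5 = 0.1166·31 + 0.1564·72 + 0.0953·64 + 0.1581·65 + 0.1098·43 + 1.0962·91 + 0.1287·14 + 0.1093·82 = 146.4826
  x_6 = 0.1554·31 + 0.1297·72 + 0.1291·64 + 0.1093·65 + 0.1134·43 + 0.1438·91 + 1.1630·14 + 0.1454·82 = 75.6875
  x_7 = 0.1143·31 + 0.1484·72 + 0.1207·64 + 0.0659·65 + 0.0666·43 + 0.1138·91 + 0.0859·14 + 1.0693·82 = 128.3439

124.2072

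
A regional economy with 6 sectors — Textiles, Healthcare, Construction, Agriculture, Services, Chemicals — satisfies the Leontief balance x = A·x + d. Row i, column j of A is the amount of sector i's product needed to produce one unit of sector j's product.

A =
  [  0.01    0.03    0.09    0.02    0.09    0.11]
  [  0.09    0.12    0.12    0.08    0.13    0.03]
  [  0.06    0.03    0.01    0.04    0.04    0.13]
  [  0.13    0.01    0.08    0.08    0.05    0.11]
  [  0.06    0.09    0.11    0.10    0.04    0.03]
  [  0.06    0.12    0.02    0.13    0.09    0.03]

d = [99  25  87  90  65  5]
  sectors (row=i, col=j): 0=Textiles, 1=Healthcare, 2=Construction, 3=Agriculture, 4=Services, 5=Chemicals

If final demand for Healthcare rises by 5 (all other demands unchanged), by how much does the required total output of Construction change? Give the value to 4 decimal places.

Form M = I − A:
  [  0.99   -0.03   -0.09   -0.02   -0.09   -0.11]
  [ -0.09    0.88   -0.12   -0.08   -0.13   -0.03]
  [ -0.06   -0.03    0.99   -0.04   -0.04   -0.13]
  [ -0.13   -0.01   -0.08    0.92   -0.05   -0.11]
  [ -0.06   -0.09   -0.11   -0.10    0.96   -0.03]
  [ -0.06   -0.12   -0.02   -0.13   -0.09    0.97]
Leontief inverse L = M⁻¹:
  [  1.0511    0.0750    0.1280    0.0706    0.1318    0.1508]
  [  0.1579    1.1848    0.1946    0.1515    0.2010    0.1040]
  [  0.0962    0.0710    1.0469    0.0861    0.0823    0.1657]
  [  0.1793    0.0577    0.1304    1.1373    0.1054    0.1718]
  [  0.1140    0.1353    0.1625    0.1529    1.0939    0.0901]
  [  0.1211    0.1730    0.0861    0.1915    0.1503    1.0879]
Total output x = L · d:
  x_0 = 1.0511·99 + 0.0750·25 + 0.1280·87 + 0.0706·90 + 0.1318·65 + 0.1508·5 = 132.7484
  x_1 = 0.1579·99 + 1.1848·25 + 0.1946·87 + 0.1515·90 + 0.2010·65 + 0.1040·5 = 89.4041
  x_2 = 0.0962·99 + 0.0710·25 + 1.0469·87 + 0.0861·90 + 0.0823·65 + 0.1657·5 = 116.3120
  x_3 = 0.1793·99 + 0.0577·25 + 0.1304·87 + 1.1373·90 + 0.1054·65 + 0.1718·5 = 140.5982
  x_4 = 0.1140·99 + 0.1353·25 + 0.1625·87 + 0.1529·90 + 1.0939·65 + 0.0901·5 = 114.1178
  x_5 = 0.1211·99 + 0.1730·25 + 0.0861·87 + 0.1915·90 + 0.1503·65 + 1.0879·5 = 56.2557
Δx_2 = L[2,1] · Δd_1 = 0.0710 · 5 = 0.3548

0.3548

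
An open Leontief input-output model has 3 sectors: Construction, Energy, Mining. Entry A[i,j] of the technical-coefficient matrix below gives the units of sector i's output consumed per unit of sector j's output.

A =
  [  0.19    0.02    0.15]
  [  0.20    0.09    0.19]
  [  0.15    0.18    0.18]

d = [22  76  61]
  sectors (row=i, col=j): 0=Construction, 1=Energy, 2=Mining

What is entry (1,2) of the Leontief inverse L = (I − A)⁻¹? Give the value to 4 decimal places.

L[1,2] = 0.3362

Form M = I − A:
  [  0.81   -0.02   -0.15]
  [ -0.20    0.91   -0.19]
  [ -0.15   -0.18    0.82]
Leontief inverse L = M⁻¹:
  [  1.3017    0.0793    0.2565]
  [  0.3519    1.1731    0.3362]
  [  0.3154    0.2720    1.3402]
Total output x = L · d:
  x_0 = 1.3017·22 + 0.0793·76 + 0.2565·61 = 50.3125
  x_1 = 0.3519·22 + 1.1731·76 + 0.3362·61 = 117.4089
  x_2 = 0.3154·22 + 0.2720·76 + 1.3402·61 = 109.3664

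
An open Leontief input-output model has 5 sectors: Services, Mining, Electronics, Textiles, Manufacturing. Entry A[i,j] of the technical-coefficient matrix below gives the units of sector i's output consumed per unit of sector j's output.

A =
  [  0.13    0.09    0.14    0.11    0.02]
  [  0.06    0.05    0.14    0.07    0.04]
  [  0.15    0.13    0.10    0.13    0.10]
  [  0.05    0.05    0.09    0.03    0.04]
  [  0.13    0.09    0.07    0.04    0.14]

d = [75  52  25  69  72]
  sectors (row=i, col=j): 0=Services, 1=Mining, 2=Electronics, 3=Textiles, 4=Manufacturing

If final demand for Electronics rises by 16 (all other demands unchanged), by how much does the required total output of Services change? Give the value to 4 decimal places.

3.8460

Form M = I − A:
  [  0.87   -0.09   -0.14   -0.11   -0.02]
  [ -0.06    0.95   -0.14   -0.07   -0.04]
  [ -0.15   -0.13    0.90   -0.13   -0.10]
  [ -0.05   -0.05   -0.09    0.97   -0.04]
  [ -0.13   -0.09   -0.07   -0.04    0.86]
Leontief inverse L = M⁻¹:
  [  1.2238    0.1655    0.2404    0.1859    0.0728]
  [  0.1332    1.1091    0.2126    0.1272    0.0853]
  [  0.2632    0.2193    1.2209    0.2162    0.1683]
  [  0.1037    0.0928    0.1434    1.0716    0.0732]
  [  0.2252    0.1633    0.1646    0.1089    1.1998]
Total output x = L · d:
  x_0 = 1.2238·75 + 0.1655·52 + 0.2404·25 + 0.1859·69 + 0.0728·72 = 124.4735
  x_1 = 0.1332·75 + 1.1091·52 + 0.2126·25 + 0.1272·69 + 0.0853·72 = 87.8963
  x_2 = 0.2632·75 + 0.2193·52 + 1.2209·25 + 0.2162·69 + 0.1683·72 = 88.7098
  x_3 = 0.1037·75 + 0.0928·52 + 0.1434·25 + 1.0716·69 + 0.0732·72 = 95.4001
  x_4 = 0.2252·75 + 0.1633·52 + 0.1646·25 + 0.1089·69 + 1.1998·72 = 123.3929
Δx_0 = L[0,2] · Δd_2 = 0.2404 · 16 = 3.8460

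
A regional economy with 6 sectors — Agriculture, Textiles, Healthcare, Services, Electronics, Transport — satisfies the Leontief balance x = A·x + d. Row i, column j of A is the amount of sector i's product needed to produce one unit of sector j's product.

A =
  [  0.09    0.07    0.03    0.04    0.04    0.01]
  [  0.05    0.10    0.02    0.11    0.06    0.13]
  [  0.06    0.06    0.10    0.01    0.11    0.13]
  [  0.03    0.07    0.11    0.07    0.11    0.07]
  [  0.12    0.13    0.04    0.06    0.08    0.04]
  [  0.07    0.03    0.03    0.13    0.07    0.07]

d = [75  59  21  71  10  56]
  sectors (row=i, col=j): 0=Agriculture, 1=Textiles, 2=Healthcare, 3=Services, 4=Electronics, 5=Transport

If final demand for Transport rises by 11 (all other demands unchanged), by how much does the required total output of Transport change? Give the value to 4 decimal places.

12.2866

Form M = I − A:
  [  0.91   -0.07   -0.03   -0.04   -0.04   -0.01]
  [ -0.05    0.90   -0.02   -0.11   -0.06   -0.13]
  [ -0.06   -0.06    0.90   -0.01   -0.11   -0.13]
  [ -0.03   -0.07   -0.11    0.93   -0.11   -0.07]
  [ -0.12   -0.13   -0.04   -0.06    0.92   -0.04]
  [ -0.07   -0.03   -0.03   -0.13   -0.07    0.93]
Leontief inverse L = M⁻¹:
  [  1.1240    0.1088    0.0535    0.0727    0.0744    0.0434]
  [  0.1048    1.1614    0.0628    0.1772    0.1235    0.1909]
  [  0.1216    0.1222    1.1404    0.0697    0.1724    0.1905]
  [  0.0884    0.1348    0.1560    1.1268    0.1762    0.1340]
  [  0.1776    0.1960    0.0787    0.1189    1.1386    0.0982]
  [  0.1176    0.0832    0.0706    0.1799    0.1255    1.1170]
Total output x = L · d:
  x_0 = 1.1240·75 + 0.1088·59 + 0.0535·21 + 0.0727·71 + 0.0744·10 + 0.0434·56 = 100.1764
  x_1 = 0.1048·75 + 1.1614·59 + 0.0628·21 + 0.1772·71 + 0.1235·10 + 0.1909·56 = 102.2102
  x_2 = 0.1216·75 + 0.1222·59 + 1.1404·21 + 0.0697·71 + 0.1724·10 + 0.1905·56 = 57.6130
  x_3 = 0.0884·75 + 0.1348·59 + 0.1560·21 + 1.1268·71 + 0.1762·10 + 0.1340·56 = 107.1262
  x_4 = 0.1776·75 + 0.1960·59 + 0.0787·21 + 0.1189·71 + 1.1386·10 + 0.0982·56 = 51.8610
  x_5 = 0.1176·75 + 0.0832·59 + 0.0706·21 + 0.1799·71 + 0.1255·10 + 1.1170·56 = 91.7889
Δx_5 = L[5,5] · Δd_5 = 1.1170 · 11 = 12.2866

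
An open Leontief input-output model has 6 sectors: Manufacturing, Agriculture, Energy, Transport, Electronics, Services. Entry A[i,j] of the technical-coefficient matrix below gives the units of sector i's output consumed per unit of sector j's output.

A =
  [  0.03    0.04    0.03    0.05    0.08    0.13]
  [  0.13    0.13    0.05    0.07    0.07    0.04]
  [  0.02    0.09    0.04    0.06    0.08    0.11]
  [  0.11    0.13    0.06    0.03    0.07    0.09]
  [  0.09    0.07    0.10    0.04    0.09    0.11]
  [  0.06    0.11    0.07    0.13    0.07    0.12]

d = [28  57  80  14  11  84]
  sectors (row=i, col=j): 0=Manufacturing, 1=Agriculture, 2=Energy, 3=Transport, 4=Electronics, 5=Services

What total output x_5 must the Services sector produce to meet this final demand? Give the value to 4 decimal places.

134.3810

Form M = I − A:
  [  0.97   -0.04   -0.03   -0.05   -0.08   -0.13]
  [ -0.13    0.87   -0.05   -0.07   -0.07   -0.04]
  [ -0.02   -0.09    0.96   -0.06   -0.08   -0.11]
  [ -0.11   -0.13   -0.06    0.97   -0.07   -0.09]
  [ -0.09   -0.07   -0.10   -0.04    0.91   -0.11]
  [ -0.06   -0.11   -0.07   -0.13   -0.07    0.88]
Leontief inverse L = M⁻¹:
  [  1.0833    0.1087    0.0744    0.1008    0.1334    0.2012]
  [  0.2003    1.2156    0.1014    0.1272    0.1397    0.1280]
  [  0.0822    0.1679    1.0880    0.1141    0.1388    0.1848]
  [  0.1795    0.2172    0.1129    1.0927    0.1403    0.1798]
  [  0.1569    0.1585    0.1558    0.1047    1.1625    0.2059]
  [  0.1444    0.2174    0.1334    0.2016    0.1508    1.2237]
Total output x = L · d:
  x_0 = 1.0833·28 + 0.1087·57 + 0.0744·80 + 0.1008·14 + 0.1334·11 + 0.2012·84 = 62.2623
  x_1 = 0.2003·28 + 1.2156·57 + 0.1014·80 + 0.1272·14 + 0.1397·11 + 0.1280·84 = 97.0757
  x_2 = 0.0822·28 + 0.1679·57 + 1.0880·80 + 0.1141·14 + 0.1388·11 + 0.1848·84 = 117.5654
  x_3 = 0.1795·28 + 0.2172·57 + 0.1129·80 + 1.0927·14 + 0.1403·11 + 0.1798·84 = 58.3896
  x_4 = 0.1569·28 + 0.1585·57 + 0.1558·80 + 0.1047·14 + 1.1625·11 + 0.2059·84 = 57.4428
  x_5 = 0.1444·28 + 0.2174·57 + 0.1334·80 + 0.2016·14 + 0.1508·11 + 1.2237·84 = 134.3810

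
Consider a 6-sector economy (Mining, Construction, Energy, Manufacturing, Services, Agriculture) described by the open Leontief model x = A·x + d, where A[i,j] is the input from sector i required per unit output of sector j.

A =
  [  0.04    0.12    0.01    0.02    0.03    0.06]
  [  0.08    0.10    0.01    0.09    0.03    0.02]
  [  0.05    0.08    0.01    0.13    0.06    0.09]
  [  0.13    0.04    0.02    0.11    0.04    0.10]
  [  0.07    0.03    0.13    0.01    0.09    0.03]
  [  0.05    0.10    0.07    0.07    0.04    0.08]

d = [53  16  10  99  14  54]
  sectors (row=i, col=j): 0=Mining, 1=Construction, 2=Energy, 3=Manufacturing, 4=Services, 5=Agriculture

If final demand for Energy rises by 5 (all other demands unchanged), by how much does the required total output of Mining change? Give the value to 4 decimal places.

0.1281

Form M = I − A:
  [  0.96   -0.12   -0.01   -0.02   -0.03   -0.06]
  [ -0.08    0.90   -0.01   -0.09   -0.03   -0.02]
  [ -0.05   -0.08    0.99   -0.13   -0.06   -0.09]
  [ -0.13   -0.04   -0.02    0.89   -0.04   -0.10]
  [ -0.07   -0.03   -0.13   -0.01    0.91   -0.03]
  [ -0.05   -0.10   -0.07   -0.07   -0.04    0.92]
Leontief inverse L = M⁻¹:
  [  1.0709    0.1581    0.0256    0.0509    0.0481    0.0829]
  [  0.1200    1.1423    0.0256    0.1265    0.0511    0.0506]
  [  0.1027    0.1317    1.0373    0.1786    0.0898    0.1334]
  [  0.1798    0.0980    0.0456    1.1565    0.0694    0.1463]
  [  0.1062    0.0748    0.1546    0.0503    1.1202    0.0657]
  [  0.0974    0.1535    0.0933    0.1203    0.0690    1.1211]
Total output x = L · d:
  x_0 = 1.0709·53 + 0.1581·16 + 0.0256·10 + 0.0509·99 + 0.0481·14 + 0.0829·54 = 69.7269
  x_1 = 0.1200·53 + 1.1423·16 + 0.0256·10 + 0.1265·99 + 0.0511·14 + 0.0506·54 = 40.8647
  x_2 = 0.1027·53 + 0.1317·16 + 1.0373·10 + 0.1786·99 + 0.0898·14 + 0.1334·54 = 44.0670
  x_3 = 0.1798·53 + 0.0980·16 + 0.0456·10 + 1.1565·99 + 0.0694·14 + 0.1463·54 = 134.9209
  x_4 = 0.1062·53 + 0.0748·16 + 0.1546·10 + 0.0503·99 + 1.1202·14 + 0.0657·54 = 32.5754
  x_5 = 0.0974·53 + 0.1535·16 + 0.0933·10 + 0.1203·99 + 0.0690·14 + 1.1211·54 = 81.9619
Δx_0 = L[0,2] · Δd_2 = 0.0256 · 5 = 0.1281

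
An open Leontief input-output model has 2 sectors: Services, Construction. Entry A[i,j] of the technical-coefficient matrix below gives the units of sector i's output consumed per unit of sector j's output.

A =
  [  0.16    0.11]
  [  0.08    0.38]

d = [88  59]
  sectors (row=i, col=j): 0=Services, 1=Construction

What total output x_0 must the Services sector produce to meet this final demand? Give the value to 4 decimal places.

119.2383

Form M = I − A:
  [  0.84   -0.11]
  [ -0.08    0.62]
Leontief inverse L = M⁻¹:
  [  1.2109    0.2148]
  [  0.1562    1.6406]
Total output x = L · d:
  x_0 = 1.2109·88 + 0.2148·59 = 119.2383
  x_1 = 0.1562·88 + 1.6406·59 = 110.5469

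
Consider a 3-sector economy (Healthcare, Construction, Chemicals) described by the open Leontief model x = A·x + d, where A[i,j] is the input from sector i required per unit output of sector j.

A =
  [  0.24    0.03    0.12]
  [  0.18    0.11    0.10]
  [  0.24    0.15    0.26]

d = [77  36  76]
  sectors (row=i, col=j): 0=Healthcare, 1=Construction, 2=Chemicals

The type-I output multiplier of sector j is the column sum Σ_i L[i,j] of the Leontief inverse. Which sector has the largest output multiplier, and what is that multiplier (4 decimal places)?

Healthcare (2.2860)

Form M = I − A:
  [  0.76   -0.03   -0.12]
  [ -0.18    0.89   -0.10]
  [ -0.24   -0.15    0.74]
Leontief inverse L = M⁻¹:
  [  1.4128    0.0882    0.2410]
  [  0.3451    1.1713    0.2142]
  [  0.5282    0.2661    1.4730]
Total output x = L · d:
  x_0 = 1.4128·77 + 0.0882·36 + 0.2410·76 = 130.2809
  x_1 = 0.3451·77 + 1.1713·36 + 0.2142·76 = 85.0220
  x_2 = 0.5282·77 + 0.2661·36 + 1.4730·76 = 162.1902
Output multipliers (column sums of L):
  Healthcare: 2.2860
  Construction: 1.5256
  Chemicals: 1.9282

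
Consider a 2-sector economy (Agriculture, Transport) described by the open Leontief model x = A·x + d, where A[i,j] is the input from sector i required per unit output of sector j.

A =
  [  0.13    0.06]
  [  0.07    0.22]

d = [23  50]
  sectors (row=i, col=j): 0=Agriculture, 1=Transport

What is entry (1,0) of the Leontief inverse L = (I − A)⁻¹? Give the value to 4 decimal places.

L[1,0] = 0.1038

Form M = I − A:
  [  0.87   -0.06]
  [ -0.07    0.78]
Leontief inverse L = M⁻¹:
  [  1.1566    0.0890]
  [  0.1038    1.2900]
Total output x = L · d:
  x_0 = 1.1566·23 + 0.0890·50 = 31.0498
  x_1 = 0.1038·23 + 1.2900·50 = 66.8891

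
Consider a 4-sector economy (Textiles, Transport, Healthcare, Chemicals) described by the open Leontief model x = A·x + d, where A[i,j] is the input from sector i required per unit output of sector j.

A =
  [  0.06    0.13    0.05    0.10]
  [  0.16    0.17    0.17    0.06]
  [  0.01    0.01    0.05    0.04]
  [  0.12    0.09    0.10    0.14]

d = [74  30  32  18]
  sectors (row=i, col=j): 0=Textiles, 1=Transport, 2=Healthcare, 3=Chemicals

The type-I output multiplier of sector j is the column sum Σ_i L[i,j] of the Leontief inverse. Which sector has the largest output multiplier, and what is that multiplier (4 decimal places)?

Form M = I − A:
  [  0.94   -0.13   -0.05   -0.10]
  [ -0.16    0.83   -0.17   -0.06]
  [ -0.01   -0.01    0.95   -0.04]
  [ -0.12   -0.09   -0.10    0.86]
Leontief inverse L = M⁻¹:
  [  1.1167    0.1923    0.1088    0.1483]
  [  0.2330    1.2580    0.2507    0.1265]
  [  0.0219    0.0220    1.0634    0.0535]
  [  0.1827    0.1611    0.1651    1.2030]
Total output x = L · d:
  x_0 = 1.1167·74 + 0.1923·30 + 0.1088·32 + 0.1483·18 = 94.5521
  x_1 = 0.2330·74 + 1.2580·30 + 0.2507·32 + 0.1265·18 = 65.2798
  x_2 = 0.0219·74 + 0.0220·30 + 1.0634·32 + 0.0535·18 = 37.2736
  x_3 = 0.1827·74 + 0.1611·30 + 0.1651·32 + 1.2030·18 = 45.2893
Output multipliers (column sums of L):
  Textiles: 1.5542
  Transport: 1.6334
  Healthcare: 1.5879
  Chemicals: 1.5313

Transport (1.6334)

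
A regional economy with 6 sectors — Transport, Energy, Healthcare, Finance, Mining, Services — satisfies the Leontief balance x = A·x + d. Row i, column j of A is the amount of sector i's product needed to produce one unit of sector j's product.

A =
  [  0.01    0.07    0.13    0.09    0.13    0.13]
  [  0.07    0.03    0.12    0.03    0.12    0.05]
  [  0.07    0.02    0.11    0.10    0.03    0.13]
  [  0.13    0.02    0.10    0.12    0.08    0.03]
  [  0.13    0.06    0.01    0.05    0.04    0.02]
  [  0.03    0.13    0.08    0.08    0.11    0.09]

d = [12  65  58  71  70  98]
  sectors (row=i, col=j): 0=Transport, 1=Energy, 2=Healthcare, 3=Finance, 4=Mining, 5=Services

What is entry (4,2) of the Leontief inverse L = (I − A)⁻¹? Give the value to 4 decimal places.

Form M = I − A:
  [  0.99   -0.07   -0.13   -0.09   -0.13   -0.13]
  [ -0.07    0.97   -0.12   -0.03   -0.12   -0.05]
  [ -0.07   -0.02    0.89   -0.10   -0.03   -0.13]
  [ -0.13   -0.02   -0.10    0.88   -0.08   -0.03]
  [ -0.13   -0.06   -0.01   -0.05    0.96   -0.02]
  [ -0.03   -0.13   -0.08   -0.08   -0.11    0.91]
Leontief inverse L = M⁻¹:
  [  1.0902    0.1268    0.2162    0.1707    0.2078    0.2038]
  [  0.1274    1.0716    0.1852    0.0907    0.1772    0.1104]
  [  0.1317    0.0709    1.1913    0.1753    0.1015    0.2009]
  [  0.1979    0.0657    0.1831    1.1974    0.1521    0.1008]
  [  0.1694    0.0921    0.0662    0.0961    1.0938    0.0659]
  [  0.1036    0.1804    0.1624    0.1509    0.1867    1.1559]
Total output x = L · d:
  x_0 = 1.0902·12 + 0.1268·65 + 0.2162·58 + 0.1707·71 + 0.2078·70 + 0.2038·98 = 80.5063
  x_1 = 0.1274·12 + 1.0716·65 + 0.1852·58 + 0.0907·71 + 0.1772·70 + 0.1104·98 = 111.5869
  x_2 = 0.1317·12 + 0.0709·65 + 1.1913·58 + 0.1753·71 + 0.1015·70 + 0.2009·98 = 114.5245
  x_3 = 0.1979·12 + 0.0657·65 + 0.1831·58 + 1.1974·71 + 0.1521·70 + 0.1008·98 = 122.8064
  x_4 = 0.1694·12 + 0.0921·65 + 0.0662·58 + 0.0961·71 + 1.0938·70 + 0.0659·98 = 101.7037
  x_5 = 0.1036·12 + 0.1804·65 + 0.1624·58 + 0.1509·71 + 0.1867·70 + 1.1559·98 = 159.4455

L[4,2] = 0.0662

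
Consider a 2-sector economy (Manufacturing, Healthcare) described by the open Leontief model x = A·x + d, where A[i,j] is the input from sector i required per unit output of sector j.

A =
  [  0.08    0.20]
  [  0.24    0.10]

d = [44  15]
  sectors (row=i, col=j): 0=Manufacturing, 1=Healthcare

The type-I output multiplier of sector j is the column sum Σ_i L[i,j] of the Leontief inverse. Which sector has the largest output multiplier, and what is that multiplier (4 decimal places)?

Form M = I − A:
  [  0.92   -0.20]
  [ -0.24    0.90]
Leontief inverse L = M⁻¹:
  [  1.1538    0.2564]
  [  0.3077    1.1795]
Total output x = L · d:
  x_0 = 1.1538·44 + 0.2564·15 = 54.6154
  x_1 = 0.3077·44 + 1.1795·15 = 31.2308
Output multipliers (column sums of L):
  Manufacturing: 1.4615
  Healthcare: 1.4359

Manufacturing (1.4615)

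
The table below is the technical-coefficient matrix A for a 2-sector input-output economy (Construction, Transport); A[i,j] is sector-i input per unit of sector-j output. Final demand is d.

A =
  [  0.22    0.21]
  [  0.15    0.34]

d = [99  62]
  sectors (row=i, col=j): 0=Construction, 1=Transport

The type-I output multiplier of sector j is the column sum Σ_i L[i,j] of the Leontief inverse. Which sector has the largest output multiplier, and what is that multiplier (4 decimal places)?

Transport (2.0484)

Form M = I − A:
  [  0.78   -0.21]
  [ -0.15    0.66]
Leontief inverse L = M⁻¹:
  [  1.3656    0.4345]
  [  0.3104    1.6139]
Total output x = L · d:
  x_0 = 1.3656·99 + 0.4345·62 = 162.1353
  x_1 = 0.3104·99 + 1.6139·62 = 130.7883
Output multipliers (column sums of L):
  Construction: 1.6760
  Transport: 2.0484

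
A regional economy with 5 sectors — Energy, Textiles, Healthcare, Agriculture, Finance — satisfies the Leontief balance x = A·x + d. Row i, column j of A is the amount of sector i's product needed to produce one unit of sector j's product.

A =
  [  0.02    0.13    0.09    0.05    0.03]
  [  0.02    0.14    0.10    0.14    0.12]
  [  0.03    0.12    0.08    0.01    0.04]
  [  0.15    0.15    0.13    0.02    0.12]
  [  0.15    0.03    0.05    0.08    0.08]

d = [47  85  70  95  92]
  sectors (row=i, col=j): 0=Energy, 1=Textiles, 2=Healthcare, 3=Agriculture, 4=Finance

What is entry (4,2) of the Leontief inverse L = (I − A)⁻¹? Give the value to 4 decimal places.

Form M = I − A:
  [  0.98   -0.13   -0.09   -0.05   -0.03]
  [ -0.02    0.86   -0.10   -0.14   -0.12]
  [ -0.03   -0.12    0.92   -0.01   -0.04]
  [ -0.15   -0.15   -0.13    0.98   -0.12]
  [ -0.15   -0.03   -0.05   -0.08    0.92]
Leontief inverse L = M⁻¹:
  [  1.0545    0.1975    0.1416    0.0898    0.0780]
  [  0.0922    1.2443    0.1835    0.2006    0.1994]
  [  0.0572    0.1761    1.1225    0.0460    0.0796]
  [  0.2071    0.2569    0.2119    1.0854    0.1910]
  [  0.1960    0.1047    0.1085    0.1181    1.1271]
Total output x = L · d:
  x_0 = 1.0545·47 + 0.1975·85 + 0.1416·70 + 0.0898·95 + 0.0780·92 = 91.9720
  x_1 = 0.0922·47 + 1.2443·85 + 0.1835·70 + 0.2006·95 + 0.1994·92 = 160.3493
  x_2 = 0.0572·47 + 0.1761·85 + 1.1225·70 + 0.0460·95 + 0.0796·92 = 107.9313
  x_3 = 0.2071·47 + 0.2569·85 + 0.2119·70 + 1.0854·95 + 0.1910·92 = 167.0956
  x_4 = 0.1960·47 + 0.1047·85 + 0.1085·70 + 0.1181·95 + 1.1271·92 = 140.6201

L[4,2] = 0.1085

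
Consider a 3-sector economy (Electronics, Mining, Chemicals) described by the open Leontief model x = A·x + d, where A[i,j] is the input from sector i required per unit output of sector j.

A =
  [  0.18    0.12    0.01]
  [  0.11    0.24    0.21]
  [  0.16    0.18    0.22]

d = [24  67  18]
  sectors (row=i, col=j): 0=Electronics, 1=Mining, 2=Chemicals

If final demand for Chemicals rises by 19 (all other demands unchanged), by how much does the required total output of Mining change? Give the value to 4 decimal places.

Form M = I − A:
  [  0.82   -0.12   -0.01]
  [ -0.11    0.76   -0.21]
  [ -0.16   -0.18    0.78]
Leontief inverse L = M⁻¹:
  [  1.2632    0.2171    0.0747]
  [  0.2718    1.4521    0.3944]
  [  0.3218    0.3796    1.3884]
Total output x = L · d:
  x_0 = 1.2632·24 + 0.2171·67 + 0.0747·18 = 46.2088
  x_1 = 0.2718·24 + 1.4521·67 + 0.3944·18 = 110.9141
  x_2 = 0.3218·24 + 0.3796·67 + 1.3884·18 = 58.1512
Δx_1 = L[1,2] · Δd_2 = 0.3944 · 19 = 7.4943

7.4943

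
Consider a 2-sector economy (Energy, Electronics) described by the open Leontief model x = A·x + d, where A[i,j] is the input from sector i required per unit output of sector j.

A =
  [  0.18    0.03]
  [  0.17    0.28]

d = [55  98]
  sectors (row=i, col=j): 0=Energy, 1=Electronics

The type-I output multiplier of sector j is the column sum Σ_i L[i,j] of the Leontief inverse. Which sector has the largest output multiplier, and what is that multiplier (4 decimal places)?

Energy (1.5206)

Form M = I − A:
  [  0.82   -0.03]
  [ -0.17    0.72]
Leontief inverse L = M⁻¹:
  [  1.2301    0.0513]
  [  0.2904    1.4010]
Total output x = L · d:
  x_0 = 1.2301·55 + 0.0513·98 = 72.6807
  x_1 = 0.2904·55 + 1.4010·98 = 153.2718
Output multipliers (column sums of L):
  Energy: 1.5206
  Electronics: 1.4522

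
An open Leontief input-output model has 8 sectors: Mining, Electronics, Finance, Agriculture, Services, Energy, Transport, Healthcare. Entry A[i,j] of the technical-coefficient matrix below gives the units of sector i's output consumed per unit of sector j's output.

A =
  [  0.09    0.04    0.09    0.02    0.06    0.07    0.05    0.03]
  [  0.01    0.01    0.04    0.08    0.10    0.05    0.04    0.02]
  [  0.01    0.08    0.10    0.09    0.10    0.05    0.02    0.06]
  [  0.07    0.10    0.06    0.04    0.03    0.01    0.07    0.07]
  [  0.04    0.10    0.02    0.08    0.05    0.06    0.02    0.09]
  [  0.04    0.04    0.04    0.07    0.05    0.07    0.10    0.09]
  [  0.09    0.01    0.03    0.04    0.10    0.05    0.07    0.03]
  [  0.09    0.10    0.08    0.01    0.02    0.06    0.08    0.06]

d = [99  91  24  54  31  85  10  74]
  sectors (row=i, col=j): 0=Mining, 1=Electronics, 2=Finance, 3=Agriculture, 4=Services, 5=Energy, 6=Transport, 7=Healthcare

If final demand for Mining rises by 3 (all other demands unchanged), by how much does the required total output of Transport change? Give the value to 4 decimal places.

0.4067

Form M = I − A:
  [  0.91   -0.04   -0.09   -0.02   -0.06   -0.07   -0.05   -0.03]
  [ -0.01    0.99   -0.04   -0.08   -0.10   -0.05   -0.04   -0.02]
  [ -0.01   -0.08    0.90   -0.09   -0.10   -0.05   -0.02   -0.06]
  [ -0.07   -0.10   -0.06    0.96   -0.03   -0.01   -0.07   -0.07]
  [ -0.04   -0.10   -0.02   -0.08    0.95   -0.06   -0.02   -0.09]
  [ -0.04   -0.04   -0.04   -0.07   -0.05    0.93   -0.10   -0.09]
  [ -0.09   -0.01   -0.03   -0.04   -0.10   -0.05    0.93   -0.03]
  [ -0.09   -0.10   -0.08   -0.01   -0.02   -0.06   -0.08    0.94]
Leontief inverse L = M⁻¹:
  [  1.1337    0.0889    0.1395    0.0669    0.1154    0.1158    0.0944    0.0771]
  [  0.0445    1.0539    0.0737    0.1170    0.1387    0.0822    0.0752    0.0608]
  [  0.0549    0.1425    1.1531    0.1455    0.1592    0.0968    0.0686    0.1159]
  [  0.1144    0.1459    0.1080    1.0831    0.0852    0.0527    0.1133    0.1111]
  [  0.0851    0.1512    0.0670    0.1241    1.1004    0.1030    0.0684    0.1369]
  [  0.0942    0.0949    0.0913    0.1168    0.1073    1.1180    0.1546    0.1418]
  [  0.1356    0.0570    0.0726    0.0806    0.1482    0.0922    1.1122    0.0747]
  [  0.1385    0.1484    0.1339    0.0597    0.0831    0.1100    0.1301    1.1070]
Total output x = L · d:
  x_0 = 1.1337·99 + 0.0889·91 + 0.1395·24 + 0.0669·54 + 0.1154·31 + 0.1158·85 + 0.0944·10 + 0.0771·74 = 147.3594
  x_1 = 0.0445·99 + 1.0539·91 + 0.0737·24 + 0.1170·54 + 0.1387·31 + 0.0822·85 + 0.0752·10 + 0.0608·74 = 124.9375
  x_2 = 0.0549·99 + 0.1425·91 + 1.1531·24 + 0.1455·54 + 0.1592·31 + 0.0968·85 + 0.0686·10 + 0.1159·74 = 76.3634
  x_3 = 0.1144·99 + 0.1459·91 + 0.1080·24 + 1.0831·54 + 0.0852·31 + 0.0527·85 + 0.1133·10 + 0.1111·74 = 102.1520
  x_4 = 0.0851·99 + 0.1512·91 + 0.0670·24 + 0.1241·54 + 1.1004·31 + 0.1030·85 + 0.0684·10 + 0.1369·74 = 84.1765
  x_5 = 0.0942·99 + 0.0949·91 + 0.0913·24 + 0.1168·54 + 0.1073·31 + 1.1180·85 + 0.1546·10 + 0.1418·74 = 136.8568
  x_6 = 0.1356·99 + 0.0570·91 + 0.0726·24 + 0.0806·54 + 0.1482·31 + 0.0922·85 + 1.1122·10 + 0.0747·74 = 53.7780
  x_7 = 0.1385·99 + 0.1484·91 + 0.1339·24 + 0.0597·54 + 0.0831·31 + 0.1100·85 + 0.1301·10 + 1.1070·74 = 128.8126
Δx_6 = L[6,0] · Δd_0 = 0.1356 · 3 = 0.4067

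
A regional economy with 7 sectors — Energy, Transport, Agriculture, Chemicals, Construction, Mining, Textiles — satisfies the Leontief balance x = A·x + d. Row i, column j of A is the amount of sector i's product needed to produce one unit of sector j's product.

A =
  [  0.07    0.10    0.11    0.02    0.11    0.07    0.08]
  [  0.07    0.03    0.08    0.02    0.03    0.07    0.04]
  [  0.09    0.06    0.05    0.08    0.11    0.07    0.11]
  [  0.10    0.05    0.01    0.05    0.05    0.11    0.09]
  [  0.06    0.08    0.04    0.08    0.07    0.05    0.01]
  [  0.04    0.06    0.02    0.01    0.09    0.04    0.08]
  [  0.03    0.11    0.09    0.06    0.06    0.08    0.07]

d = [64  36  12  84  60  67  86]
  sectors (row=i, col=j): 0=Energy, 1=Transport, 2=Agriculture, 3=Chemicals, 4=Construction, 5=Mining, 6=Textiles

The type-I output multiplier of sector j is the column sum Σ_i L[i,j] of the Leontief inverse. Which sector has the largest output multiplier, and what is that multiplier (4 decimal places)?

Construction (1.9431)

Form M = I − A:
  [  0.93   -0.10   -0.11   -0.02   -0.11   -0.07   -0.08]
  [ -0.07    0.97   -0.08   -0.02   -0.03   -0.07   -0.04]
  [ -0.09   -0.06    0.95   -0.08   -0.11   -0.07   -0.11]
  [ -0.10   -0.05   -0.01    0.95   -0.05   -0.11   -0.09]
  [ -0.06   -0.08   -0.04   -0.08    0.93   -0.05   -0.01]
  [ -0.04   -0.06   -0.02   -0.01   -0.09    0.96   -0.08]
  [ -0.03   -0.11   -0.09   -0.06   -0.06   -0.08    0.93]
Leontief inverse L = M⁻¹:
  [  1.1347    0.1715    0.1711    0.0682    0.1863    0.1374    0.1456]
  [  0.1102    1.0752    0.1176    0.0482    0.0805    0.1118    0.0848]
  [  0.1553    0.1355    1.1110    0.1280    0.1861    0.1413    0.1771]
  [  0.1497    0.1109    0.0600    1.0835    0.1120    0.1654    0.1450]
  [  0.1073    0.1264    0.0787    0.1104    1.1204    0.0984    0.0552]
  [  0.0763    0.1043    0.0574    0.0385    0.1333    1.0800    0.1159]
  [  0.0878    0.1701    0.1408    0.1006    0.1245    0.1413    1.1300]
Total output x = L · d:
  x_0 = 1.1347·64 + 0.1715·36 + 0.1711·12 + 0.0682·84 + 0.1863·60 + 0.1374·67 + 0.1456·86 = 119.4881
  x_1 = 0.1102·64 + 1.0752·36 + 0.1176·12 + 0.0482·84 + 0.0805·60 + 0.1118·67 + 0.0848·86 = 70.8312
  x_2 = 0.1553·64 + 0.1355·36 + 1.1110·12 + 0.1280·84 + 0.1861·60 + 0.1413·67 + 0.1771·86 = 74.7735
  x_3 = 0.1497·64 + 0.1109·36 + 0.0600·12 + 1.0835·84 + 0.1120·60 + 0.1654·67 + 0.1450·86 = 135.5857
  x_4 = 0.1073·64 + 0.1264·36 + 0.0787·12 + 0.1104·84 + 1.1204·60 + 0.0984·67 + 0.0552·86 = 100.1917
  x_5 = 0.0763·64 + 0.1043·36 + 0.0574·12 + 0.0385·84 + 0.1333·60 + 1.0800·67 + 0.1159·86 = 102.8941
  x_6 = 0.0878·64 + 0.1701·36 + 0.1408·12 + 0.1006·84 + 0.1245·60 + 0.1413·67 + 1.1300·86 = 136.0041
Output multipliers (column sums of L):
  Energy: 1.8213
  Transport: 1.8939
  Agriculture: 1.7365
  Chemicals: 1.5775
  Construction: 1.9431
  Mining: 1.8756
  Textiles: 1.8537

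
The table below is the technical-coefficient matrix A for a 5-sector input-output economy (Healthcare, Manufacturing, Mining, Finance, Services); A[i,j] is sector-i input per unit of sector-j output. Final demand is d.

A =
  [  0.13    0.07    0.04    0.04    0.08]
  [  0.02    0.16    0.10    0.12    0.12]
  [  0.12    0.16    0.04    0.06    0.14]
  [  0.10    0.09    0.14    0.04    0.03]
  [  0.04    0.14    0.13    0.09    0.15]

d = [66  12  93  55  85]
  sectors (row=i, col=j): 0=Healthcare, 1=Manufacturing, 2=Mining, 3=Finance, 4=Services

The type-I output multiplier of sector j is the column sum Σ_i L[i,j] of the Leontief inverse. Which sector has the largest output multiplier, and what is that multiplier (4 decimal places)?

Manufacturing (2.2097)

Form M = I − A:
  [  0.87   -0.07   -0.04   -0.04   -0.08]
  [ -0.02    0.84   -0.10   -0.12   -0.12]
  [ -0.12   -0.16    0.96   -0.06   -0.14]
  [ -0.10   -0.09   -0.14    0.96   -0.03]
  [ -0.04   -0.14   -0.13   -0.09    0.85]
Leontief inverse L = M⁻¹:
  [  1.1838    0.1524    0.0988    0.0888    0.1523]
  [  0.0909    1.2960    0.1993    0.1999    0.2314]
  [  0.1904    0.2883    1.1337    0.1383    0.2502]
  [  0.1633    0.1883    0.2016    1.0953    0.1138]
  [  0.1171    0.2847    0.2322    0.1742    1.2721]
Total output x = L · d:
  x_0 = 1.1838·66 + 0.1524·12 + 0.0988·93 + 0.0888·55 + 0.1523·85 = 106.9763
  x_1 = 0.0909·66 + 1.2960·12 + 0.1993·93 + 0.1999·55 + 0.2314·85 = 70.7498
  x_2 = 0.1904·66 + 0.2883·12 + 1.1337·93 + 0.1383·55 + 0.2502·85 = 150.3347
  x_3 = 0.1633·66 + 0.1883·12 + 0.2016·93 + 1.0953·55 + 0.1138·85 = 101.6931
  x_4 = 0.1171·66 + 0.2847·12 + 0.2322·93 + 0.1742·55 + 1.2721·85 = 150.4469
Output multipliers (column sums of L):
  Healthcare: 1.7454
  Manufacturing: 2.2097
  Mining: 1.8655
  Finance: 1.6966
  Services: 2.0198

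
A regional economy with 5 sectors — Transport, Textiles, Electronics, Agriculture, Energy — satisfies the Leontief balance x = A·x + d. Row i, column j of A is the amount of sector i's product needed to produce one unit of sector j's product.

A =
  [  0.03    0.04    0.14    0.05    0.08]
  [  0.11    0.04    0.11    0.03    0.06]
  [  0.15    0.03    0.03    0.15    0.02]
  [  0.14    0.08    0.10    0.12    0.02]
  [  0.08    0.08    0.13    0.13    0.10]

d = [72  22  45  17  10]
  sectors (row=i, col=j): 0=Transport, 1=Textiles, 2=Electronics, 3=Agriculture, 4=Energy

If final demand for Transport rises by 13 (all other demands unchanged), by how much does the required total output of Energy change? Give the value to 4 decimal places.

Form M = I − A:
  [  0.97   -0.04   -0.14   -0.05   -0.08]
  [ -0.11    0.96   -0.11   -0.03   -0.06]
  [ -0.15   -0.03    0.97   -0.15   -0.02]
  [ -0.14   -0.08   -0.10    0.88   -0.02]
  [ -0.08   -0.08   -0.13   -0.13    0.90]
Leontief inverse L = M⁻¹:
  [  1.0939    0.0701    0.1921    0.1133    0.1087]
  [  0.1672    1.0688    0.1667    0.0879    0.0918]
  [  0.2115    0.0649    1.0973    0.2090    0.0522]
  [  0.2172    0.1186    0.1753    1.1911    0.0576]
  [  0.1740    0.1277    0.2157    0.2201    1.1448]
Total output x = L · d:
  x_0 = 1.0939·72 + 0.0701·22 + 0.1921·45 + 0.1133·17 + 0.1087·10 = 91.9603
  x_1 = 0.1672·72 + 1.0688·22 + 0.1667·45 + 0.0879·17 + 0.0918·10 = 45.4698
  x_2 = 0.2115·72 + 0.0649·22 + 1.0973·45 + 0.2090·17 + 0.0522·10 = 70.1107
  x_3 = 0.2172·72 + 0.1186·22 + 0.1753·45 + 1.1911·17 + 0.0576·10 = 46.9635
  x_4 = 0.1740·72 + 0.1277·22 + 0.2157·45 + 0.2201·17 + 1.1448·10 = 40.2378
Δx_4 = L[4,0] · Δd_0 = 0.1740 · 13 = 2.2624

2.2624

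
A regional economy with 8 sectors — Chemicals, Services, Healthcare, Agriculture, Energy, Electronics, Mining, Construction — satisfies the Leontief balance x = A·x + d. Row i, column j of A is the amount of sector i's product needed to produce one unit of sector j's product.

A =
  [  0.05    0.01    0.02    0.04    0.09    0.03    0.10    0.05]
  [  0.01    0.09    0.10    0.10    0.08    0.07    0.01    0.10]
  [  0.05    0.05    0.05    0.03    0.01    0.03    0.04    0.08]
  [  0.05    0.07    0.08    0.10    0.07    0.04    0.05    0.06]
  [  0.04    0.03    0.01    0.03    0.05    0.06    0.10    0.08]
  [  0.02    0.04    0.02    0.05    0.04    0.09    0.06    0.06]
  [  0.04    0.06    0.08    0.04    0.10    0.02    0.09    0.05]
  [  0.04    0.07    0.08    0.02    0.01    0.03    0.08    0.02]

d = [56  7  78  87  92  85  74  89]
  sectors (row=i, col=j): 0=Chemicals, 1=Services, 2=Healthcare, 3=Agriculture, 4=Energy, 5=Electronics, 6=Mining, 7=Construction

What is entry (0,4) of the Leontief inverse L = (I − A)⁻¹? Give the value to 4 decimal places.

Form M = I − A:
  [  0.95   -0.01   -0.02   -0.04   -0.09   -0.03   -0.10   -0.05]
  [ -0.01    0.91   -0.10   -0.10   -0.08   -0.07   -0.01   -0.10]
  [ -0.05   -0.05    0.95   -0.03   -0.01   -0.03   -0.04   -0.08]
  [ -0.05   -0.07   -0.08    0.90   -0.07   -0.04   -0.05   -0.06]
  [ -0.04   -0.03   -0.01   -0.03    0.95   -0.06   -0.10   -0.08]
  [ -0.02   -0.04   -0.02   -0.05   -0.04    0.91   -0.06   -0.06]
  [ -0.04   -0.06   -0.08   -0.04   -0.10   -0.02    0.91   -0.05]
  [ -0.04   -0.07   -0.08   -0.02   -0.01   -0.03   -0.08    0.98]
Leontief inverse L = M⁻¹:
  [  1.0767    0.0442    0.0563    0.0710    0.1309    0.0588    0.1514    0.0904]
  [  0.0460    1.1462    0.1577    0.1521    0.1276    0.1169    0.0690    0.1626]
  [  0.0722    0.0828    1.0857    0.0591    0.0414    0.0554    0.0781    0.1151]
  [  0.0851    0.1204    0.1333    1.1487    0.1203    0.0812    0.1086    0.1182]
  [  0.0659    0.0674    0.0499    0.0628    1.0906    0.0909    0.1501    0.1204]
  [  0.0437    0.0766    0.0577    0.0841    0.0767    1.1225    0.1040    0.1002]
  [  0.0721    0.1049    0.1274    0.0804    0.1471    0.0565    1.1470    0.1037]
  [  0.0628    0.1045    0.1176    0.0518    0.0458    0.0568    0.1180    1.0603]
Total output x = L · d:
  x_0 = 1.0767·56 + 0.0442·7 + 0.0563·78 + 0.0710·87 + 0.1309·92 + 0.0588·85 + 0.1514·74 + 0.0904·89 = 107.4675
  x_1 = 0.0460·56 + 1.1462·7 + 0.1577·78 + 0.1521·87 + 0.1276·92 + 0.1169·85 + 0.0690·74 + 0.1626·89 = 77.3764
  x_2 = 0.0722·56 + 0.0828·7 + 1.0857·78 + 0.0591·87 + 0.0414·92 + 0.0554·85 + 0.0781·74 + 0.1151·89 = 118.9877
  x_3 = 0.0851·56 + 0.1204·7 + 0.1333·78 + 1.1487·87 + 0.1203·92 + 0.0812·85 + 0.1086·74 + 0.1182·89 = 152.4606
  x_4 = 0.0659·56 + 0.0674·7 + 0.0499·78 + 0.0628·87 + 1.0906·92 + 0.0909·85 + 0.1501·74 + 0.1204·89 = 143.4082
  x_5 = 0.0437·56 + 0.0766·7 + 0.0577·78 + 0.0841·87 + 0.0767·92 + 1.1225·85 + 0.1040·74 + 0.1002·89 = 133.8867
  x_6 = 0.0721·56 + 0.1049·7 + 0.1274·78 + 0.0804·87 + 0.1471·92 + 0.0565·85 + 1.1470·74 + 0.1037·89 = 134.1546
  x_7 = 0.0628·56 + 0.1045·7 + 0.1176·78 + 0.0518·87 + 0.0458·92 + 0.0568·85 + 0.1180·74 + 1.0603·89 = 130.0677

L[0,4] = 0.1309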